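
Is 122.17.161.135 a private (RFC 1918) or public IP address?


RFC 1918 private ranges:
  10.0.0.0/8 (10.0.0.0 - 10.255.255.255)
  172.16.0.0/12 (172.16.0.0 - 172.31.255.255)
  192.168.0.0/16 (192.168.0.0 - 192.168.255.255)
Public (not in any RFC 1918 range)


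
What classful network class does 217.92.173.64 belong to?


First octet: 217
Binary: 11011001
110xxxxx -> Class C (192-223)
Class C, default mask 255.255.255.0 (/24)


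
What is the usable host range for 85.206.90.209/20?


Network: 85.206.80.0
Broadcast: 85.206.95.255
First usable = network + 1
Last usable = broadcast - 1
Range: 85.206.80.1 to 85.206.95.254


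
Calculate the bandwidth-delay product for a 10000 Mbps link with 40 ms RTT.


BDP = bandwidth * RTT
= 10000 Mbps * 40 ms
= 10000 * 1e6 * 40 / 1000 bits
= 400000000 bits
= 50000000 bytes
= 48828.125 KB
BDP = 400000000 bits (50000000 bytes)


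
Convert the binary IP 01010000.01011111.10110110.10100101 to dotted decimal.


01010000 = 80
01011111 = 95
10110110 = 182
10100101 = 165
IP: 80.95.182.165


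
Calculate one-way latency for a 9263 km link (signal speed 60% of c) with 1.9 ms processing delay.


Speed = 0.6 * 3e5 km/s = 180000 km/s
Propagation delay = 9263 / 180000 = 0.0515 s = 51.4611 ms
Processing delay = 1.9 ms
Total one-way latency = 53.3611 ms


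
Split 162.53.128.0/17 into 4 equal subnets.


New prefix = 17 + 2 = 19
Each subnet has 8192 addresses
  162.53.128.0/19
  162.53.160.0/19
  162.53.192.0/19
  162.53.224.0/19
Subnets: 162.53.128.0/19, 162.53.160.0/19, 162.53.192.0/19, 162.53.224.0/19


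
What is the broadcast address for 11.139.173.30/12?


Network: 11.128.0.0/12
Host bits = 20
Set all host bits to 1:
Broadcast: 11.143.255.255


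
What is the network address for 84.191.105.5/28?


IP:   01010100.10111111.01101001.00000101
Mask: 11111111.11111111.11111111.11110000
AND operation:
Net:  01010100.10111111.01101001.00000000
Network: 84.191.105.0/28


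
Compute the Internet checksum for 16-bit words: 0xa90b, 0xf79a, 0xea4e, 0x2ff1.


Sum all words (with carry folding):
+ 0xa90b = 0xa90b
+ 0xf79a = 0xa0a6
+ 0xea4e = 0x8af5
+ 0x2ff1 = 0xbae6
One's complement: ~0xbae6
Checksum = 0x4519


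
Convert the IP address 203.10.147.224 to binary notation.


203 = 11001011
10 = 00001010
147 = 10010011
224 = 11100000
Binary: 11001011.00001010.10010011.11100000


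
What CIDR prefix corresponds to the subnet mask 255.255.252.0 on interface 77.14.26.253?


Binary: 11111111.11111111.11111100.00000000
Count leading 1s
Prefix: /22


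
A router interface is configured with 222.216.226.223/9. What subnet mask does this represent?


/9 means 9 network bits, 23 host bits
Binary: 11111111100000000000000000000000
Mask: 255.128.0.0


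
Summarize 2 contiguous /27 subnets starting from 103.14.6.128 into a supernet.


Original prefix: /27
Number of subnets: 2 = 2^1
New prefix = 27 - 1 = 26
Supernet: 103.14.6.128/26


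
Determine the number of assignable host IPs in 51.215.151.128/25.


Host bits = 32 - 25 = 7
Total addresses = 2^7 = 128
Usable = total - 2 (network and broadcast)
Usable hosts: 126


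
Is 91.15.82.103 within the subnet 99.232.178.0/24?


Subnet network: 99.232.178.0
Test IP AND mask: 91.15.82.0
No, 91.15.82.103 is not in 99.232.178.0/24


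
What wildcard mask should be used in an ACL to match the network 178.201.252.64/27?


Subnet mask: 255.255.255.224
Wildcard = 255.255.255.255 - subnet mask
255 - 255 = 0
255 - 255 = 0
255 - 255 = 0
255 - 224 = 31
Wildcard: 0.0.0.31


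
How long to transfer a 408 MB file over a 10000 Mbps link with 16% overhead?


Effective throughput = 10000 * (1 - 16/100) = 8400 Mbps
File size in Mb = 408 * 8 = 3264 Mb
Time = 3264 / 8400
Time = 0.3886 seconds


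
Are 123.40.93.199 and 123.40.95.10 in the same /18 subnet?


Mask: 255.255.192.0
123.40.93.199 AND mask = 123.40.64.0
123.40.95.10 AND mask = 123.40.64.0
Yes, same subnet (123.40.64.0)


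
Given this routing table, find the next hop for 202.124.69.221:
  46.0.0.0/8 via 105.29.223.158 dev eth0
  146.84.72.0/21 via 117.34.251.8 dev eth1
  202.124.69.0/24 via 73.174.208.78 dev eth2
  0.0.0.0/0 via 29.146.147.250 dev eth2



Longest prefix match for 202.124.69.221:
  /8 46.0.0.0: no
  /21 146.84.72.0: no
  /24 202.124.69.0: MATCH
  /0 0.0.0.0: MATCH
Selected: next-hop 73.174.208.78 via eth2 (matched /24)


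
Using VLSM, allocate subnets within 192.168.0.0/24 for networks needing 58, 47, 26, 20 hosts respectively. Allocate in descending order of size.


58 hosts -> /26 (62 usable): 192.168.0.0/26
47 hosts -> /26 (62 usable): 192.168.0.64/26
26 hosts -> /27 (30 usable): 192.168.0.128/27
20 hosts -> /27 (30 usable): 192.168.0.160/27
Allocation: 192.168.0.0/26 (58 hosts, 62 usable); 192.168.0.64/26 (47 hosts, 62 usable); 192.168.0.128/27 (26 hosts, 30 usable); 192.168.0.160/27 (20 hosts, 30 usable)


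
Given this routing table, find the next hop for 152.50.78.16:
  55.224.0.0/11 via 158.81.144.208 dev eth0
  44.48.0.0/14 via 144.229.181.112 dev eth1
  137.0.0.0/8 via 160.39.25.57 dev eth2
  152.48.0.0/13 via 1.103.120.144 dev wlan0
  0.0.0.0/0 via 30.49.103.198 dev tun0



Longest prefix match for 152.50.78.16:
  /11 55.224.0.0: no
  /14 44.48.0.0: no
  /8 137.0.0.0: no
  /13 152.48.0.0: MATCH
  /0 0.0.0.0: MATCH
Selected: next-hop 1.103.120.144 via wlan0 (matched /13)


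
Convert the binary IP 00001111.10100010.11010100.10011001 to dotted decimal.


00001111 = 15
10100010 = 162
11010100 = 212
10011001 = 153
IP: 15.162.212.153


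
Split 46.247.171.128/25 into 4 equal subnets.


New prefix = 25 + 2 = 27
Each subnet has 32 addresses
  46.247.171.128/27
  46.247.171.160/27
  46.247.171.192/27
  46.247.171.224/27
Subnets: 46.247.171.128/27, 46.247.171.160/27, 46.247.171.192/27, 46.247.171.224/27


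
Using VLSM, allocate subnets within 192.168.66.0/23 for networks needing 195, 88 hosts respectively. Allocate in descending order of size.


195 hosts -> /24 (254 usable): 192.168.66.0/24
88 hosts -> /25 (126 usable): 192.168.67.0/25
Allocation: 192.168.66.0/24 (195 hosts, 254 usable); 192.168.67.0/25 (88 hosts, 126 usable)


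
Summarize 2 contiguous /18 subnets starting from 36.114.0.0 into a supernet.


Original prefix: /18
Number of subnets: 2 = 2^1
New prefix = 18 - 1 = 17
Supernet: 36.114.0.0/17


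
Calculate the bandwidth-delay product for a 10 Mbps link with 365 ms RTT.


BDP = bandwidth * RTT
= 10 Mbps * 365 ms
= 10 * 1e6 * 365 / 1000 bits
= 3650000 bits
= 456250 bytes
= 445.5566 KB
BDP = 3650000 bits (456250 bytes)


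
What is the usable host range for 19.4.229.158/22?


Network: 19.4.228.0
Broadcast: 19.4.231.255
First usable = network + 1
Last usable = broadcast - 1
Range: 19.4.228.1 to 19.4.231.254


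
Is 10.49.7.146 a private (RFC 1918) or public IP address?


RFC 1918 private ranges:
  10.0.0.0/8 (10.0.0.0 - 10.255.255.255)
  172.16.0.0/12 (172.16.0.0 - 172.31.255.255)
  192.168.0.0/16 (192.168.0.0 - 192.168.255.255)
Private (in 10.0.0.0/8)


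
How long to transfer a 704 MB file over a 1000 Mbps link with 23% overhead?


Effective throughput = 1000 * (1 - 23/100) = 770 Mbps
File size in Mb = 704 * 8 = 5632 Mb
Time = 5632 / 770
Time = 7.3143 seconds


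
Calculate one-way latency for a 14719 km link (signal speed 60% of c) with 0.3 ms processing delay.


Speed = 0.6 * 3e5 km/s = 180000 km/s
Propagation delay = 14719 / 180000 = 0.0818 s = 81.7722 ms
Processing delay = 0.3 ms
Total one-way latency = 82.0722 ms


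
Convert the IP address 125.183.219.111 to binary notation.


125 = 01111101
183 = 10110111
219 = 11011011
111 = 01101111
Binary: 01111101.10110111.11011011.01101111


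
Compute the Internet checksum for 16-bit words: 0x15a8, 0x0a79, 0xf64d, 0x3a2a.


Sum all words (with carry folding):
+ 0x15a8 = 0x15a8
+ 0x0a79 = 0x2021
+ 0xf64d = 0x166f
+ 0x3a2a = 0x5099
One's complement: ~0x5099
Checksum = 0xaf66


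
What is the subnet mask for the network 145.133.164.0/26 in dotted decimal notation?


/26 means 26 network bits, 6 host bits
Binary: 11111111111111111111111111000000
Mask: 255.255.255.192


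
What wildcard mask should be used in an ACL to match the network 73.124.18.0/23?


Subnet mask: 255.255.254.0
Wildcard = 255.255.255.255 - subnet mask
255 - 255 = 0
255 - 255 = 0
255 - 254 = 1
255 - 0 = 255
Wildcard: 0.0.1.255


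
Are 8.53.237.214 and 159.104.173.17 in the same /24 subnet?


Mask: 255.255.255.0
8.53.237.214 AND mask = 8.53.237.0
159.104.173.17 AND mask = 159.104.173.0
No, different subnets (8.53.237.0 vs 159.104.173.0)


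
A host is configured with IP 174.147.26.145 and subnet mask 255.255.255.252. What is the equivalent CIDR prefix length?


Binary: 11111111.11111111.11111111.11111100
Count leading 1s
Prefix: /30


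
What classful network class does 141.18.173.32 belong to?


First octet: 141
Binary: 10001101
10xxxxxx -> Class B (128-191)
Class B, default mask 255.255.0.0 (/16)


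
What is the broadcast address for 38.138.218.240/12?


Network: 38.128.0.0/12
Host bits = 20
Set all host bits to 1:
Broadcast: 38.143.255.255


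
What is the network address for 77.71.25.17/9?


IP:   01001101.01000111.00011001.00010001
Mask: 11111111.10000000.00000000.00000000
AND operation:
Net:  01001101.00000000.00000000.00000000
Network: 77.0.0.0/9


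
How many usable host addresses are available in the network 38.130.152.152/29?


Host bits = 32 - 29 = 3
Total addresses = 2^3 = 8
Usable = total - 2 (network and broadcast)
Usable hosts: 6


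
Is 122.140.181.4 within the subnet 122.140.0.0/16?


Subnet network: 122.140.0.0
Test IP AND mask: 122.140.0.0
Yes, 122.140.181.4 is in 122.140.0.0/16


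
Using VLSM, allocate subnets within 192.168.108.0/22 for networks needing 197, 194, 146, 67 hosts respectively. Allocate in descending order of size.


197 hosts -> /24 (254 usable): 192.168.108.0/24
194 hosts -> /24 (254 usable): 192.168.109.0/24
146 hosts -> /24 (254 usable): 192.168.110.0/24
67 hosts -> /25 (126 usable): 192.168.111.0/25
Allocation: 192.168.108.0/24 (197 hosts, 254 usable); 192.168.109.0/24 (194 hosts, 254 usable); 192.168.110.0/24 (146 hosts, 254 usable); 192.168.111.0/25 (67 hosts, 126 usable)


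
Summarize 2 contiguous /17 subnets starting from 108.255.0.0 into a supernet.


Original prefix: /17
Number of subnets: 2 = 2^1
New prefix = 17 - 1 = 16
Supernet: 108.255.0.0/16


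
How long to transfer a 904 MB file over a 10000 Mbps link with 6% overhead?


Effective throughput = 10000 * (1 - 6/100) = 9400 Mbps
File size in Mb = 904 * 8 = 7232 Mb
Time = 7232 / 9400
Time = 0.7694 seconds


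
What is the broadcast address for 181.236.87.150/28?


Network: 181.236.87.144/28
Host bits = 4
Set all host bits to 1:
Broadcast: 181.236.87.159


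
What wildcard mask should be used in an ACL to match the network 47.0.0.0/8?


Subnet mask: 255.0.0.0
Wildcard = 255.255.255.255 - subnet mask
255 - 255 = 0
255 - 0 = 255
255 - 0 = 255
255 - 0 = 255
Wildcard: 0.255.255.255


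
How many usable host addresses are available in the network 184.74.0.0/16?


Host bits = 32 - 16 = 16
Total addresses = 2^16 = 65536
Usable = total - 2 (network and broadcast)
Usable hosts: 65534


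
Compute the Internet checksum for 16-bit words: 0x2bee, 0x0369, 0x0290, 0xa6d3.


Sum all words (with carry folding):
+ 0x2bee = 0x2bee
+ 0x0369 = 0x2f57
+ 0x0290 = 0x31e7
+ 0xa6d3 = 0xd8ba
One's complement: ~0xd8ba
Checksum = 0x2745


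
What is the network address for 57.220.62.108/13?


IP:   00111001.11011100.00111110.01101100
Mask: 11111111.11111000.00000000.00000000
AND operation:
Net:  00111001.11011000.00000000.00000000
Network: 57.216.0.0/13


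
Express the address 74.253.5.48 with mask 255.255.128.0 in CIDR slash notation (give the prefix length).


Binary: 11111111.11111111.10000000.00000000
Count leading 1s
Prefix: /17


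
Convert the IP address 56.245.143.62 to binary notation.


56 = 00111000
245 = 11110101
143 = 10001111
62 = 00111110
Binary: 00111000.11110101.10001111.00111110


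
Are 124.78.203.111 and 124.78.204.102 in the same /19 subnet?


Mask: 255.255.224.0
124.78.203.111 AND mask = 124.78.192.0
124.78.204.102 AND mask = 124.78.192.0
Yes, same subnet (124.78.192.0)


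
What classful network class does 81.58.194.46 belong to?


First octet: 81
Binary: 01010001
0xxxxxxx -> Class A (1-126)
Class A, default mask 255.0.0.0 (/8)


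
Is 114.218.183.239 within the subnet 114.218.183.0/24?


Subnet network: 114.218.183.0
Test IP AND mask: 114.218.183.0
Yes, 114.218.183.239 is in 114.218.183.0/24


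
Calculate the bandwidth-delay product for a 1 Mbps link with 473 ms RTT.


BDP = bandwidth * RTT
= 1 Mbps * 473 ms
= 1 * 1e6 * 473 / 1000 bits
= 473000 bits
= 59125 bytes
= 57.7393 KB
BDP = 473000 bits (59125 bytes)


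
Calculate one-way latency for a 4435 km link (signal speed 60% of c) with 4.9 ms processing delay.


Speed = 0.6 * 3e5 km/s = 180000 km/s
Propagation delay = 4435 / 180000 = 0.0246 s = 24.6389 ms
Processing delay = 4.9 ms
Total one-way latency = 29.5389 ms


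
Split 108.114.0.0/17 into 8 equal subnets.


New prefix = 17 + 3 = 20
Each subnet has 4096 addresses
  108.114.0.0/20
  108.114.16.0/20
  108.114.32.0/20
  108.114.48.0/20
  108.114.64.0/20
  108.114.80.0/20
  108.114.96.0/20
  108.114.112.0/20
Subnets: 108.114.0.0/20, 108.114.16.0/20, 108.114.32.0/20, 108.114.48.0/20, 108.114.64.0/20, 108.114.80.0/20, 108.114.96.0/20, 108.114.112.0/20


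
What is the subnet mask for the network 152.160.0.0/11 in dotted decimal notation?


/11 means 11 network bits, 21 host bits
Binary: 11111111111000000000000000000000
Mask: 255.224.0.0


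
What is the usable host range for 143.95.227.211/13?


Network: 143.88.0.0
Broadcast: 143.95.255.255
First usable = network + 1
Last usable = broadcast - 1
Range: 143.88.0.1 to 143.95.255.254


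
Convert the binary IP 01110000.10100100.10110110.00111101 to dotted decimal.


01110000 = 112
10100100 = 164
10110110 = 182
00111101 = 61
IP: 112.164.182.61


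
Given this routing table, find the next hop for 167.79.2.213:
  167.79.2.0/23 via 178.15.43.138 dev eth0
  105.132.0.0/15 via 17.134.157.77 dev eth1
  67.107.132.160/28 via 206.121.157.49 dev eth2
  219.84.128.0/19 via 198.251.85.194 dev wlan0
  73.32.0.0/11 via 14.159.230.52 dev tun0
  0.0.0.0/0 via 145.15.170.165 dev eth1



Longest prefix match for 167.79.2.213:
  /23 167.79.2.0: MATCH
  /15 105.132.0.0: no
  /28 67.107.132.160: no
  /19 219.84.128.0: no
  /11 73.32.0.0: no
  /0 0.0.0.0: MATCH
Selected: next-hop 178.15.43.138 via eth0 (matched /23)


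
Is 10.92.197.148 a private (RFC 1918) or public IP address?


RFC 1918 private ranges:
  10.0.0.0/8 (10.0.0.0 - 10.255.255.255)
  172.16.0.0/12 (172.16.0.0 - 172.31.255.255)
  192.168.0.0/16 (192.168.0.0 - 192.168.255.255)
Private (in 10.0.0.0/8)


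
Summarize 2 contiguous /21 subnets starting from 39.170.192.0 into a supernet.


Original prefix: /21
Number of subnets: 2 = 2^1
New prefix = 21 - 1 = 20
Supernet: 39.170.192.0/20


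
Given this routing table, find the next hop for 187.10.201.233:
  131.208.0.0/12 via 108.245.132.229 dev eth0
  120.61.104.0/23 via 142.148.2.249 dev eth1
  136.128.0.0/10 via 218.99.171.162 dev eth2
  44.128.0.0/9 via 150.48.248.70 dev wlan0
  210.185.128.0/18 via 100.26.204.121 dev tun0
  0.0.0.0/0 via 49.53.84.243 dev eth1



Longest prefix match for 187.10.201.233:
  /12 131.208.0.0: no
  /23 120.61.104.0: no
  /10 136.128.0.0: no
  /9 44.128.0.0: no
  /18 210.185.128.0: no
  /0 0.0.0.0: MATCH
Selected: next-hop 49.53.84.243 via eth1 (matched /0)


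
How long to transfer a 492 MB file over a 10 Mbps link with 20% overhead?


Effective throughput = 10 * (1 - 20/100) = 8 Mbps
File size in Mb = 492 * 8 = 3936 Mb
Time = 3936 / 8
Time = 492 seconds


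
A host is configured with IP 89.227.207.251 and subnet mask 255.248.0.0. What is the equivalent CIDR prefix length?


Binary: 11111111.11111000.00000000.00000000
Count leading 1s
Prefix: /13


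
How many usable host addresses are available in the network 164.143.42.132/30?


Host bits = 32 - 30 = 2
Total addresses = 2^2 = 4
Usable = total - 2 (network and broadcast)
Usable hosts: 2


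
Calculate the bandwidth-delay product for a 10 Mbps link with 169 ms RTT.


BDP = bandwidth * RTT
= 10 Mbps * 169 ms
= 10 * 1e6 * 169 / 1000 bits
= 1690000 bits
= 211250 bytes
= 206.2988 KB
BDP = 1690000 bits (211250 bytes)


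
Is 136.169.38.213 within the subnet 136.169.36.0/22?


Subnet network: 136.169.36.0
Test IP AND mask: 136.169.36.0
Yes, 136.169.38.213 is in 136.169.36.0/22


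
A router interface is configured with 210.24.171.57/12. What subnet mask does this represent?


/12 means 12 network bits, 20 host bits
Binary: 11111111111100000000000000000000
Mask: 255.240.0.0


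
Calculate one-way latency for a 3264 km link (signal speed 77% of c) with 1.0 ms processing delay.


Speed = 0.77 * 3e5 km/s = 231000 km/s
Propagation delay = 3264 / 231000 = 0.0141 s = 14.1299 ms
Processing delay = 1.0 ms
Total one-way latency = 15.1299 ms


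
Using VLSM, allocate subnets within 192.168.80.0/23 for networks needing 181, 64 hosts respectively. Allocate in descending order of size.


181 hosts -> /24 (254 usable): 192.168.80.0/24
64 hosts -> /25 (126 usable): 192.168.81.0/25
Allocation: 192.168.80.0/24 (181 hosts, 254 usable); 192.168.81.0/25 (64 hosts, 126 usable)


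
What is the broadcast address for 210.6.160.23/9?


Network: 210.0.0.0/9
Host bits = 23
Set all host bits to 1:
Broadcast: 210.127.255.255


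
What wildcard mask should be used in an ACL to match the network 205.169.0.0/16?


Subnet mask: 255.255.0.0
Wildcard = 255.255.255.255 - subnet mask
255 - 255 = 0
255 - 255 = 0
255 - 0 = 255
255 - 0 = 255
Wildcard: 0.0.255.255


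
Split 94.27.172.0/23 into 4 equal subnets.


New prefix = 23 + 2 = 25
Each subnet has 128 addresses
  94.27.172.0/25
  94.27.172.128/25
  94.27.173.0/25
  94.27.173.128/25
Subnets: 94.27.172.0/25, 94.27.172.128/25, 94.27.173.0/25, 94.27.173.128/25


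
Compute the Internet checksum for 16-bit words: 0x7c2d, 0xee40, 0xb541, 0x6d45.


Sum all words (with carry folding):
+ 0x7c2d = 0x7c2d
+ 0xee40 = 0x6a6e
+ 0xb541 = 0x1fb0
+ 0x6d45 = 0x8cf5
One's complement: ~0x8cf5
Checksum = 0x730a


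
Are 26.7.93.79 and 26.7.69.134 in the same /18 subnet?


Mask: 255.255.192.0
26.7.93.79 AND mask = 26.7.64.0
26.7.69.134 AND mask = 26.7.64.0
Yes, same subnet (26.7.64.0)


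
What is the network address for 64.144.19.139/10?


IP:   01000000.10010000.00010011.10001011
Mask: 11111111.11000000.00000000.00000000
AND operation:
Net:  01000000.10000000.00000000.00000000
Network: 64.128.0.0/10


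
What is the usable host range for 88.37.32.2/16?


Network: 88.37.0.0
Broadcast: 88.37.255.255
First usable = network + 1
Last usable = broadcast - 1
Range: 88.37.0.1 to 88.37.255.254


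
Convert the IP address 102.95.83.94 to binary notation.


102 = 01100110
95 = 01011111
83 = 01010011
94 = 01011110
Binary: 01100110.01011111.01010011.01011110


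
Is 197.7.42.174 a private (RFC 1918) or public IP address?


RFC 1918 private ranges:
  10.0.0.0/8 (10.0.0.0 - 10.255.255.255)
  172.16.0.0/12 (172.16.0.0 - 172.31.255.255)
  192.168.0.0/16 (192.168.0.0 - 192.168.255.255)
Public (not in any RFC 1918 range)


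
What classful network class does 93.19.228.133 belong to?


First octet: 93
Binary: 01011101
0xxxxxxx -> Class A (1-126)
Class A, default mask 255.0.0.0 (/8)


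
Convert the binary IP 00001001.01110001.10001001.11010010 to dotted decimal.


00001001 = 9
01110001 = 113
10001001 = 137
11010010 = 210
IP: 9.113.137.210


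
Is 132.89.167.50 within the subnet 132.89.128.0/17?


Subnet network: 132.89.128.0
Test IP AND mask: 132.89.128.0
Yes, 132.89.167.50 is in 132.89.128.0/17


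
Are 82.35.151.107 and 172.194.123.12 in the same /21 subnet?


Mask: 255.255.248.0
82.35.151.107 AND mask = 82.35.144.0
172.194.123.12 AND mask = 172.194.120.0
No, different subnets (82.35.144.0 vs 172.194.120.0)


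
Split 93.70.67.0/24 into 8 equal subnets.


New prefix = 24 + 3 = 27
Each subnet has 32 addresses
  93.70.67.0/27
  93.70.67.32/27
  93.70.67.64/27
  93.70.67.96/27
  93.70.67.128/27
  93.70.67.160/27
  93.70.67.192/27
  93.70.67.224/27
Subnets: 93.70.67.0/27, 93.70.67.32/27, 93.70.67.64/27, 93.70.67.96/27, 93.70.67.128/27, 93.70.67.160/27, 93.70.67.192/27, 93.70.67.224/27


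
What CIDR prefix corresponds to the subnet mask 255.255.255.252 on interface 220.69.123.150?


Binary: 11111111.11111111.11111111.11111100
Count leading 1s
Prefix: /30


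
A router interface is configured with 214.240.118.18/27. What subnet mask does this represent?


/27 means 27 network bits, 5 host bits
Binary: 11111111111111111111111111100000
Mask: 255.255.255.224


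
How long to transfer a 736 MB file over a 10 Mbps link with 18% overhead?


Effective throughput = 10 * (1 - 18/100) = 8.2 Mbps
File size in Mb = 736 * 8 = 5888 Mb
Time = 5888 / 8.2
Time = 718.0488 seconds


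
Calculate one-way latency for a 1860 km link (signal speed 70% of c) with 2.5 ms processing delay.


Speed = 0.7 * 3e5 km/s = 210000 km/s
Propagation delay = 1860 / 210000 = 0.0089 s = 8.8571 ms
Processing delay = 2.5 ms
Total one-way latency = 11.3571 ms


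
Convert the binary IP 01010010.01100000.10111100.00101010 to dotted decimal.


01010010 = 82
01100000 = 96
10111100 = 188
00101010 = 42
IP: 82.96.188.42


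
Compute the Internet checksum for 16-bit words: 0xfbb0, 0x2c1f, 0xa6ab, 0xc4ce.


Sum all words (with carry folding):
+ 0xfbb0 = 0xfbb0
+ 0x2c1f = 0x27d0
+ 0xa6ab = 0xce7b
+ 0xc4ce = 0x934a
One's complement: ~0x934a
Checksum = 0x6cb5


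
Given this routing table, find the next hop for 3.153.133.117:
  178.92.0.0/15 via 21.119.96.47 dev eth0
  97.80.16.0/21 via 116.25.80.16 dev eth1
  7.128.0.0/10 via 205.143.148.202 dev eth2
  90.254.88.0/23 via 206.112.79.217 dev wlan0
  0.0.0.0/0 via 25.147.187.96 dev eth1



Longest prefix match for 3.153.133.117:
  /15 178.92.0.0: no
  /21 97.80.16.0: no
  /10 7.128.0.0: no
  /23 90.254.88.0: no
  /0 0.0.0.0: MATCH
Selected: next-hop 25.147.187.96 via eth1 (matched /0)


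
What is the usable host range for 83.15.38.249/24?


Network: 83.15.38.0
Broadcast: 83.15.38.255
First usable = network + 1
Last usable = broadcast - 1
Range: 83.15.38.1 to 83.15.38.254


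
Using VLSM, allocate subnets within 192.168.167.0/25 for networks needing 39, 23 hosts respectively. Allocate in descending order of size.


39 hosts -> /26 (62 usable): 192.168.167.0/26
23 hosts -> /27 (30 usable): 192.168.167.64/27
Allocation: 192.168.167.0/26 (39 hosts, 62 usable); 192.168.167.64/27 (23 hosts, 30 usable)


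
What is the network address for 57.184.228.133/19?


IP:   00111001.10111000.11100100.10000101
Mask: 11111111.11111111.11100000.00000000
AND operation:
Net:  00111001.10111000.11100000.00000000
Network: 57.184.224.0/19


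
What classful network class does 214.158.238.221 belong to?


First octet: 214
Binary: 11010110
110xxxxx -> Class C (192-223)
Class C, default mask 255.255.255.0 (/24)


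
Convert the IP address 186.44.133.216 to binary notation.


186 = 10111010
44 = 00101100
133 = 10000101
216 = 11011000
Binary: 10111010.00101100.10000101.11011000


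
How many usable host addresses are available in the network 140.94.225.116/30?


Host bits = 32 - 30 = 2
Total addresses = 2^2 = 4
Usable = total - 2 (network and broadcast)
Usable hosts: 2


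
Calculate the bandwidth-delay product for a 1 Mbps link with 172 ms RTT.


BDP = bandwidth * RTT
= 1 Mbps * 172 ms
= 1 * 1e6 * 172 / 1000 bits
= 172000 bits
= 21500 bytes
= 20.9961 KB
BDP = 172000 bits (21500 bytes)


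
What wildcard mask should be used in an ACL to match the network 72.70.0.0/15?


Subnet mask: 255.254.0.0
Wildcard = 255.255.255.255 - subnet mask
255 - 255 = 0
255 - 254 = 1
255 - 0 = 255
255 - 0 = 255
Wildcard: 0.1.255.255


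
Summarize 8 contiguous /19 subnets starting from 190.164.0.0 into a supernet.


Original prefix: /19
Number of subnets: 8 = 2^3
New prefix = 19 - 3 = 16
Supernet: 190.164.0.0/16


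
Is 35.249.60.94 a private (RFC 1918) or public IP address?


RFC 1918 private ranges:
  10.0.0.0/8 (10.0.0.0 - 10.255.255.255)
  172.16.0.0/12 (172.16.0.0 - 172.31.255.255)
  192.168.0.0/16 (192.168.0.0 - 192.168.255.255)
Public (not in any RFC 1918 range)


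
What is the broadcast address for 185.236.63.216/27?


Network: 185.236.63.192/27
Host bits = 5
Set all host bits to 1:
Broadcast: 185.236.63.223


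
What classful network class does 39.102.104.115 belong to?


First octet: 39
Binary: 00100111
0xxxxxxx -> Class A (1-126)
Class A, default mask 255.0.0.0 (/8)


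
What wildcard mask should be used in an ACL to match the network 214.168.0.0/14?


Subnet mask: 255.252.0.0
Wildcard = 255.255.255.255 - subnet mask
255 - 255 = 0
255 - 252 = 3
255 - 0 = 255
255 - 0 = 255
Wildcard: 0.3.255.255


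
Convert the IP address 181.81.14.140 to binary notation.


181 = 10110101
81 = 01010001
14 = 00001110
140 = 10001100
Binary: 10110101.01010001.00001110.10001100


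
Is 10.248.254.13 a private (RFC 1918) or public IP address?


RFC 1918 private ranges:
  10.0.0.0/8 (10.0.0.0 - 10.255.255.255)
  172.16.0.0/12 (172.16.0.0 - 172.31.255.255)
  192.168.0.0/16 (192.168.0.0 - 192.168.255.255)
Private (in 10.0.0.0/8)


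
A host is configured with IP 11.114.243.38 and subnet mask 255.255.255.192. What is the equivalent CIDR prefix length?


Binary: 11111111.11111111.11111111.11000000
Count leading 1s
Prefix: /26


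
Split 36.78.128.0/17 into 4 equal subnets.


New prefix = 17 + 2 = 19
Each subnet has 8192 addresses
  36.78.128.0/19
  36.78.160.0/19
  36.78.192.0/19
  36.78.224.0/19
Subnets: 36.78.128.0/19, 36.78.160.0/19, 36.78.192.0/19, 36.78.224.0/19


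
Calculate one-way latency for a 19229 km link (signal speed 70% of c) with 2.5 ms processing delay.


Speed = 0.7 * 3e5 km/s = 210000 km/s
Propagation delay = 19229 / 210000 = 0.0916 s = 91.5667 ms
Processing delay = 2.5 ms
Total one-way latency = 94.0667 ms


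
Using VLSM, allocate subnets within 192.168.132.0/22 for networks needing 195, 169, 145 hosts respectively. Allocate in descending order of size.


195 hosts -> /24 (254 usable): 192.168.132.0/24
169 hosts -> /24 (254 usable): 192.168.133.0/24
145 hosts -> /24 (254 usable): 192.168.134.0/24
Allocation: 192.168.132.0/24 (195 hosts, 254 usable); 192.168.133.0/24 (169 hosts, 254 usable); 192.168.134.0/24 (145 hosts, 254 usable)


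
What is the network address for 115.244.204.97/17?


IP:   01110011.11110100.11001100.01100001
Mask: 11111111.11111111.10000000.00000000
AND operation:
Net:  01110011.11110100.10000000.00000000
Network: 115.244.128.0/17


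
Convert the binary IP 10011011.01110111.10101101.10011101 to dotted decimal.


10011011 = 155
01110111 = 119
10101101 = 173
10011101 = 157
IP: 155.119.173.157


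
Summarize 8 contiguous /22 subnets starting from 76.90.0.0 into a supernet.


Original prefix: /22
Number of subnets: 8 = 2^3
New prefix = 22 - 3 = 19
Supernet: 76.90.0.0/19


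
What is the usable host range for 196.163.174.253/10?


Network: 196.128.0.0
Broadcast: 196.191.255.255
First usable = network + 1
Last usable = broadcast - 1
Range: 196.128.0.1 to 196.191.255.254


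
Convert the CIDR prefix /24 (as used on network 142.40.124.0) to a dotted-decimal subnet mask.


/24 means 24 network bits, 8 host bits
Binary: 11111111111111111111111100000000
Mask: 255.255.255.0


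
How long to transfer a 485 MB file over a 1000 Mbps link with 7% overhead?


Effective throughput = 1000 * (1 - 7/100) = 930.0 Mbps
File size in Mb = 485 * 8 = 3880 Mb
Time = 3880 / 930.0
Time = 4.172 seconds


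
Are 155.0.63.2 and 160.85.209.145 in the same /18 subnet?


Mask: 255.255.192.0
155.0.63.2 AND mask = 155.0.0.0
160.85.209.145 AND mask = 160.85.192.0
No, different subnets (155.0.0.0 vs 160.85.192.0)


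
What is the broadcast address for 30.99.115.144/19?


Network: 30.99.96.0/19
Host bits = 13
Set all host bits to 1:
Broadcast: 30.99.127.255


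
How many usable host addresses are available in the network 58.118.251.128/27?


Host bits = 32 - 27 = 5
Total addresses = 2^5 = 32
Usable = total - 2 (network and broadcast)
Usable hosts: 30


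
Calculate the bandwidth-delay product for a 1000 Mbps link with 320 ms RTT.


BDP = bandwidth * RTT
= 1000 Mbps * 320 ms
= 1000 * 1e6 * 320 / 1000 bits
= 320000000 bits
= 40000000 bytes
= 39062.5 KB
BDP = 320000000 bits (40000000 bytes)


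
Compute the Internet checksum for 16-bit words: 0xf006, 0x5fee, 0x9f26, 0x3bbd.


Sum all words (with carry folding):
+ 0xf006 = 0xf006
+ 0x5fee = 0x4ff5
+ 0x9f26 = 0xef1b
+ 0x3bbd = 0x2ad9
One's complement: ~0x2ad9
Checksum = 0xd526


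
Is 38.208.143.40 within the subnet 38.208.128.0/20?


Subnet network: 38.208.128.0
Test IP AND mask: 38.208.128.0
Yes, 38.208.143.40 is in 38.208.128.0/20


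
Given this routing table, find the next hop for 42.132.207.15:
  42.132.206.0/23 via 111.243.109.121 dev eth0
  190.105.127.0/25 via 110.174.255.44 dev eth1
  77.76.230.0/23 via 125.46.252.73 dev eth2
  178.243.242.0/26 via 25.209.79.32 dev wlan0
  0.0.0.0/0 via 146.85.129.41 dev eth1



Longest prefix match for 42.132.207.15:
  /23 42.132.206.0: MATCH
  /25 190.105.127.0: no
  /23 77.76.230.0: no
  /26 178.243.242.0: no
  /0 0.0.0.0: MATCH
Selected: next-hop 111.243.109.121 via eth0 (matched /23)


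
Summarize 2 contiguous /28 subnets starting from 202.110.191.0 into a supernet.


Original prefix: /28
Number of subnets: 2 = 2^1
New prefix = 28 - 1 = 27
Supernet: 202.110.191.0/27


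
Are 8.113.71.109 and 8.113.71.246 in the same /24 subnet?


Mask: 255.255.255.0
8.113.71.109 AND mask = 8.113.71.0
8.113.71.246 AND mask = 8.113.71.0
Yes, same subnet (8.113.71.0)


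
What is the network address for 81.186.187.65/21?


IP:   01010001.10111010.10111011.01000001
Mask: 11111111.11111111.11111000.00000000
AND operation:
Net:  01010001.10111010.10111000.00000000
Network: 81.186.184.0/21


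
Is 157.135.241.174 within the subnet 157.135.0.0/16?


Subnet network: 157.135.0.0
Test IP AND mask: 157.135.0.0
Yes, 157.135.241.174 is in 157.135.0.0/16


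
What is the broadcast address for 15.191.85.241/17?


Network: 15.191.0.0/17
Host bits = 15
Set all host bits to 1:
Broadcast: 15.191.127.255


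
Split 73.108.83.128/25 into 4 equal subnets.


New prefix = 25 + 2 = 27
Each subnet has 32 addresses
  73.108.83.128/27
  73.108.83.160/27
  73.108.83.192/27
  73.108.83.224/27
Subnets: 73.108.83.128/27, 73.108.83.160/27, 73.108.83.192/27, 73.108.83.224/27


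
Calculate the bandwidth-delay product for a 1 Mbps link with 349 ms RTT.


BDP = bandwidth * RTT
= 1 Mbps * 349 ms
= 1 * 1e6 * 349 / 1000 bits
= 349000 bits
= 43625 bytes
= 42.6025 KB
BDP = 349000 bits (43625 bytes)


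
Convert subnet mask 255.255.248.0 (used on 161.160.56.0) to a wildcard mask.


Subnet mask: 255.255.248.0
Wildcard = 255.255.255.255 - subnet mask
255 - 255 = 0
255 - 255 = 0
255 - 248 = 7
255 - 0 = 255
Wildcard: 0.0.7.255


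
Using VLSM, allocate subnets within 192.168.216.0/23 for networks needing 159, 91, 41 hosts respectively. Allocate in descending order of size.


159 hosts -> /24 (254 usable): 192.168.216.0/24
91 hosts -> /25 (126 usable): 192.168.217.0/25
41 hosts -> /26 (62 usable): 192.168.217.128/26
Allocation: 192.168.216.0/24 (159 hosts, 254 usable); 192.168.217.0/25 (91 hosts, 126 usable); 192.168.217.128/26 (41 hosts, 62 usable)


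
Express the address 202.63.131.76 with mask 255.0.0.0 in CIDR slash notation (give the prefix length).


Binary: 11111111.00000000.00000000.00000000
Count leading 1s
Prefix: /8


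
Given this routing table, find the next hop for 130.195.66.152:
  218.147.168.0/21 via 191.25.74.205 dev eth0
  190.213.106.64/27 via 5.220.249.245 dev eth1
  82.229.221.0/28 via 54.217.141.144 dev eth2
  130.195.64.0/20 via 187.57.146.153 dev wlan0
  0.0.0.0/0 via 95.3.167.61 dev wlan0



Longest prefix match for 130.195.66.152:
  /21 218.147.168.0: no
  /27 190.213.106.64: no
  /28 82.229.221.0: no
  /20 130.195.64.0: MATCH
  /0 0.0.0.0: MATCH
Selected: next-hop 187.57.146.153 via wlan0 (matched /20)


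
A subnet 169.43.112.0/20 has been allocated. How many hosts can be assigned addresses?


Host bits = 32 - 20 = 12
Total addresses = 2^12 = 4096
Usable = total - 2 (network and broadcast)
Usable hosts: 4094


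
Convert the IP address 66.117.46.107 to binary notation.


66 = 01000010
117 = 01110101
46 = 00101110
107 = 01101011
Binary: 01000010.01110101.00101110.01101011


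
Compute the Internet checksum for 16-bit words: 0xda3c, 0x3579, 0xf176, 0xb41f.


Sum all words (with carry folding):
+ 0xda3c = 0xda3c
+ 0x3579 = 0x0fb6
+ 0xf176 = 0x012d
+ 0xb41f = 0xb54c
One's complement: ~0xb54c
Checksum = 0x4ab3


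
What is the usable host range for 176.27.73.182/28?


Network: 176.27.73.176
Broadcast: 176.27.73.191
First usable = network + 1
Last usable = broadcast - 1
Range: 176.27.73.177 to 176.27.73.190


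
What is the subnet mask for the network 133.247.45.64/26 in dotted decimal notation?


/26 means 26 network bits, 6 host bits
Binary: 11111111111111111111111111000000
Mask: 255.255.255.192


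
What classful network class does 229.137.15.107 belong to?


First octet: 229
Binary: 11100101
1110xxxx -> Class D (224-239)
Class D (multicast), default mask N/A


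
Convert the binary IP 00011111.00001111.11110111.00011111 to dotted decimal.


00011111 = 31
00001111 = 15
11110111 = 247
00011111 = 31
IP: 31.15.247.31


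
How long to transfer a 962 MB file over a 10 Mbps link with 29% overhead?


Effective throughput = 10 * (1 - 29/100) = 7.1 Mbps
File size in Mb = 962 * 8 = 7696 Mb
Time = 7696 / 7.1
Time = 1083.9437 seconds


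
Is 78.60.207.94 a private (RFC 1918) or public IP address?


RFC 1918 private ranges:
  10.0.0.0/8 (10.0.0.0 - 10.255.255.255)
  172.16.0.0/12 (172.16.0.0 - 172.31.255.255)
  192.168.0.0/16 (192.168.0.0 - 192.168.255.255)
Public (not in any RFC 1918 range)


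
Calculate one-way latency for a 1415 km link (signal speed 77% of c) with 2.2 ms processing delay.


Speed = 0.77 * 3e5 km/s = 231000 km/s
Propagation delay = 1415 / 231000 = 0.0061 s = 6.1255 ms
Processing delay = 2.2 ms
Total one-way latency = 8.3255 ms


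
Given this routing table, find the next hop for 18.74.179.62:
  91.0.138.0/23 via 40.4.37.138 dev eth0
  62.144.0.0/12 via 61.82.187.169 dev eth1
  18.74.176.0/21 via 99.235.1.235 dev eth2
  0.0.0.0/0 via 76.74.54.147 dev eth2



Longest prefix match for 18.74.179.62:
  /23 91.0.138.0: no
  /12 62.144.0.0: no
  /21 18.74.176.0: MATCH
  /0 0.0.0.0: MATCH
Selected: next-hop 99.235.1.235 via eth2 (matched /21)


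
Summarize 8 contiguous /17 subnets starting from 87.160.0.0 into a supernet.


Original prefix: /17
Number of subnets: 8 = 2^3
New prefix = 17 - 3 = 14
Supernet: 87.160.0.0/14


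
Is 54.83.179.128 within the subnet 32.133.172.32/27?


Subnet network: 32.133.172.32
Test IP AND mask: 54.83.179.128
No, 54.83.179.128 is not in 32.133.172.32/27


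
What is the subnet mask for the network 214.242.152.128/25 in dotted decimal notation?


/25 means 25 network bits, 7 host bits
Binary: 11111111111111111111111110000000
Mask: 255.255.255.128


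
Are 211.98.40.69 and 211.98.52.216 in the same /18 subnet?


Mask: 255.255.192.0
211.98.40.69 AND mask = 211.98.0.0
211.98.52.216 AND mask = 211.98.0.0
Yes, same subnet (211.98.0.0)


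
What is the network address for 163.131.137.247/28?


IP:   10100011.10000011.10001001.11110111
Mask: 11111111.11111111.11111111.11110000
AND operation:
Net:  10100011.10000011.10001001.11110000
Network: 163.131.137.240/28


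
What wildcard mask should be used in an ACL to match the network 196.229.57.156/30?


Subnet mask: 255.255.255.252
Wildcard = 255.255.255.255 - subnet mask
255 - 255 = 0
255 - 255 = 0
255 - 255 = 0
255 - 252 = 3
Wildcard: 0.0.0.3


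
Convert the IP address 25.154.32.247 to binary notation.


25 = 00011001
154 = 10011010
32 = 00100000
247 = 11110111
Binary: 00011001.10011010.00100000.11110111


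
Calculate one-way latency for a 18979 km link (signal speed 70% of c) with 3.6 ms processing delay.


Speed = 0.7 * 3e5 km/s = 210000 km/s
Propagation delay = 18979 / 210000 = 0.0904 s = 90.3762 ms
Processing delay = 3.6 ms
Total one-way latency = 93.9762 ms


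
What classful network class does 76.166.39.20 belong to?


First octet: 76
Binary: 01001100
0xxxxxxx -> Class A (1-126)
Class A, default mask 255.0.0.0 (/8)


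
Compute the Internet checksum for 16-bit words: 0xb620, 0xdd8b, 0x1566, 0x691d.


Sum all words (with carry folding):
+ 0xb620 = 0xb620
+ 0xdd8b = 0x93ac
+ 0x1566 = 0xa912
+ 0x691d = 0x1230
One's complement: ~0x1230
Checksum = 0xedcf


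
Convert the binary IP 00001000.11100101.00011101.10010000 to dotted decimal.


00001000 = 8
11100101 = 229
00011101 = 29
10010000 = 144
IP: 8.229.29.144


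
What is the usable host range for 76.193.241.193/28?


Network: 76.193.241.192
Broadcast: 76.193.241.207
First usable = network + 1
Last usable = broadcast - 1
Range: 76.193.241.193 to 76.193.241.206


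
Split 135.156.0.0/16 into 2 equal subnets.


New prefix = 16 + 1 = 17
Each subnet has 32768 addresses
  135.156.0.0/17
  135.156.128.0/17
Subnets: 135.156.0.0/17, 135.156.128.0/17


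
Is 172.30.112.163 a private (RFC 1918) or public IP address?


RFC 1918 private ranges:
  10.0.0.0/8 (10.0.0.0 - 10.255.255.255)
  172.16.0.0/12 (172.16.0.0 - 172.31.255.255)
  192.168.0.0/16 (192.168.0.0 - 192.168.255.255)
Private (in 172.16.0.0/12)


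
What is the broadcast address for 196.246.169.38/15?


Network: 196.246.0.0/15
Host bits = 17
Set all host bits to 1:
Broadcast: 196.247.255.255


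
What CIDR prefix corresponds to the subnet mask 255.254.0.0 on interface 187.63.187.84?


Binary: 11111111.11111110.00000000.00000000
Count leading 1s
Prefix: /15


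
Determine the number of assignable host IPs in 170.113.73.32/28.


Host bits = 32 - 28 = 4
Total addresses = 2^4 = 16
Usable = total - 2 (network and broadcast)
Usable hosts: 14


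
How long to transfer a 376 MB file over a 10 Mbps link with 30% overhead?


Effective throughput = 10 * (1 - 30/100) = 7 Mbps
File size in Mb = 376 * 8 = 3008 Mb
Time = 3008 / 7
Time = 429.7143 seconds


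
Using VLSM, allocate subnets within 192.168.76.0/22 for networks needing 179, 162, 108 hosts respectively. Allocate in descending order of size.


179 hosts -> /24 (254 usable): 192.168.76.0/24
162 hosts -> /24 (254 usable): 192.168.77.0/24
108 hosts -> /25 (126 usable): 192.168.78.0/25
Allocation: 192.168.76.0/24 (179 hosts, 254 usable); 192.168.77.0/24 (162 hosts, 254 usable); 192.168.78.0/25 (108 hosts, 126 usable)


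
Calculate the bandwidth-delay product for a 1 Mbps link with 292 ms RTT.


BDP = bandwidth * RTT
= 1 Mbps * 292 ms
= 1 * 1e6 * 292 / 1000 bits
= 292000 bits
= 36500 bytes
= 35.6445 KB
BDP = 292000 bits (36500 bytes)


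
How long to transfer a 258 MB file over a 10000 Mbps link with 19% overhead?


Effective throughput = 10000 * (1 - 19/100) = 8100.0 Mbps
File size in Mb = 258 * 8 = 2064 Mb
Time = 2064 / 8100.0
Time = 0.2548 seconds


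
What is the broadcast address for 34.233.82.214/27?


Network: 34.233.82.192/27
Host bits = 5
Set all host bits to 1:
Broadcast: 34.233.82.223


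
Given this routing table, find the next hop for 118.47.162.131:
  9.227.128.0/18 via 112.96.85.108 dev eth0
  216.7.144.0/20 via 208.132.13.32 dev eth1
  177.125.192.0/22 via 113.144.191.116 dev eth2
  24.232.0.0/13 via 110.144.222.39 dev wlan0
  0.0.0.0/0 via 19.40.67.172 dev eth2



Longest prefix match for 118.47.162.131:
  /18 9.227.128.0: no
  /20 216.7.144.0: no
  /22 177.125.192.0: no
  /13 24.232.0.0: no
  /0 0.0.0.0: MATCH
Selected: next-hop 19.40.67.172 via eth2 (matched /0)
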